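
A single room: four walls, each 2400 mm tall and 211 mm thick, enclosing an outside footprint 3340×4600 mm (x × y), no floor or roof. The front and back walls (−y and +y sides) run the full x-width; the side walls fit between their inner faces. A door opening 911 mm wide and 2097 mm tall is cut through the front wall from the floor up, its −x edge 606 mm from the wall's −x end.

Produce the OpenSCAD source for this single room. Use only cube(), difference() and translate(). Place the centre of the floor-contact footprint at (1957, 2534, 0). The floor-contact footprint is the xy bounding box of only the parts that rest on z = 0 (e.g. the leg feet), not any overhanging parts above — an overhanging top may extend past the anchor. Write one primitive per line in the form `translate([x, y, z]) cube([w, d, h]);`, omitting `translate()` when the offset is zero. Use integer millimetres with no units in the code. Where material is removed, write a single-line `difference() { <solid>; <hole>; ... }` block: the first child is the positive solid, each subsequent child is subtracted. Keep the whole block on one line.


difference() { translate([287, 234, 0]) cube([3340, 211, 2400]); translate([893, 234, 0]) cube([911, 211, 2097]); }
translate([287, 4623, 0]) cube([3340, 211, 2400]);
translate([287, 445, 0]) cube([211, 4178, 2400]);
translate([3416, 445, 0]) cube([211, 4178, 2400]);


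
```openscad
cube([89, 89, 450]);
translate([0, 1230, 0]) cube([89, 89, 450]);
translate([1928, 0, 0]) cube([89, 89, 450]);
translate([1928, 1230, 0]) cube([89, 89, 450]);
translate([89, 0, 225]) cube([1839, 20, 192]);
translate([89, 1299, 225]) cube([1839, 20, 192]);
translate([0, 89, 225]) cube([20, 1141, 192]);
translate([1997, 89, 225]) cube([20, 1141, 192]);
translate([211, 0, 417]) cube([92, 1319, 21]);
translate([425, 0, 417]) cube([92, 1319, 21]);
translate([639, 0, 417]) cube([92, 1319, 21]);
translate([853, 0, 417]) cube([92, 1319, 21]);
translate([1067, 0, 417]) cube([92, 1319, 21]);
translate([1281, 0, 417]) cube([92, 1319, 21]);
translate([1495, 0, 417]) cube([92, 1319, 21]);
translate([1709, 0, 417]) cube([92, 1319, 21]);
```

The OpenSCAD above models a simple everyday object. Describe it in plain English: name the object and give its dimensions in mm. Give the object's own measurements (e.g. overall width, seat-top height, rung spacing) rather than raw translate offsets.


A bed frame 2017 mm long (x) by 1319 mm wide (y). Four 89×89 mm corner posts, 450 mm tall, at the corners of the footprint. Four rails of 20 mm thickness and 192 mm height run between adjacent posts with their undersides at z = 225 mm, their outer faces flush with the outside of the frame (the two x-running rails run between the posts' inner faces; the two y-running rails run between the posts' inner faces). 8 slats, each 92 mm wide (x) and 21 mm thick, lie across the top of the two x-running rails, running the full 1319 mm width of the frame in y; along x they sit between the end posts with a 122 mm gap after the −x posts and between neighbouring slats, leaving 127 mm before the +x posts.


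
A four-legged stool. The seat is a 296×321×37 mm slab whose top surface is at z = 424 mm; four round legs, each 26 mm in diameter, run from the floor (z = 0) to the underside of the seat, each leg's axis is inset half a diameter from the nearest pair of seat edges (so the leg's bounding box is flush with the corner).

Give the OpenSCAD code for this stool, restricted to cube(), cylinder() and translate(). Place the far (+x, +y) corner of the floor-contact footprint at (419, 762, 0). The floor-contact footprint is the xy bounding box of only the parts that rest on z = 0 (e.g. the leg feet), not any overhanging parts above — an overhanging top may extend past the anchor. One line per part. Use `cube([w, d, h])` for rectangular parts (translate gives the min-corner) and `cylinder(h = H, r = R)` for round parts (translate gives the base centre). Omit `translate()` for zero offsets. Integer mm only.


// leg_h = 424 - 37 = 387
translate([123, 441, 387]) cube([296, 321, 37]);
translate([136, 454, 0]) cylinder(h = 387, r = 13);
translate([406, 454, 0]) cylinder(h = 387, r = 13);
translate([136, 749, 0]) cylinder(h = 387, r = 13);
translate([406, 749, 0]) cylinder(h = 387, r = 13);


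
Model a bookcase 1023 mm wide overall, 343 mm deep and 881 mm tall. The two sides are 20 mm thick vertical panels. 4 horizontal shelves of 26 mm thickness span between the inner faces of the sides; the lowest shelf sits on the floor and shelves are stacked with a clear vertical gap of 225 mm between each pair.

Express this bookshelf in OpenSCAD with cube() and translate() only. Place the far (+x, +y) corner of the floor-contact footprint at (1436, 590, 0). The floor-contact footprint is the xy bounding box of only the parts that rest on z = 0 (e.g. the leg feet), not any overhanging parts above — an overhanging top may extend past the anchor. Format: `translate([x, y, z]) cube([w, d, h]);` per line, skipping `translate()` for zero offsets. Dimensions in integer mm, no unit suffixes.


translate([413, 247, 0]) cube([20, 343, 881]);
translate([1416, 247, 0]) cube([20, 343, 881]);
translate([433, 247, 0]) cube([983, 343, 26]);
translate([433, 247, 251]) cube([983, 343, 26]);
translate([433, 247, 502]) cube([983, 343, 26]);
translate([433, 247, 753]) cube([983, 343, 26]);


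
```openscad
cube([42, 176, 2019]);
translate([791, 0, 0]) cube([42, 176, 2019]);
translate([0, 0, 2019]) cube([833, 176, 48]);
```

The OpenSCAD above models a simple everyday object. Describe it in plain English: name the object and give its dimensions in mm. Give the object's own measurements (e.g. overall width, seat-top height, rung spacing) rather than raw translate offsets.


A door frame. The clear opening is 749 mm wide and 2019 mm high. Two 42 mm wide jambs, 176 mm deep, stand either side of the opening from the floor to the top of the opening. A 48 mm thick head sits across the top of both jambs, spanning the full outside width of the frame.


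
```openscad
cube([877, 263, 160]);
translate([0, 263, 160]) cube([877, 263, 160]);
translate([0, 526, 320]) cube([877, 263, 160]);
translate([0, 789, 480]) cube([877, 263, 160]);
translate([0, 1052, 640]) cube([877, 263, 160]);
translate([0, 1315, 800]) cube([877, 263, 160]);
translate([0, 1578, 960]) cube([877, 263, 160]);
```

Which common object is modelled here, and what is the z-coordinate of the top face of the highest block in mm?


A staircase. The total rise is 1120 mm.

7 identical blocks, each offset up and back from the previous — a staircase. Each step is 160 mm tall and there are 7 of them, so the total rise is 7 × 160 = 1120 mm.


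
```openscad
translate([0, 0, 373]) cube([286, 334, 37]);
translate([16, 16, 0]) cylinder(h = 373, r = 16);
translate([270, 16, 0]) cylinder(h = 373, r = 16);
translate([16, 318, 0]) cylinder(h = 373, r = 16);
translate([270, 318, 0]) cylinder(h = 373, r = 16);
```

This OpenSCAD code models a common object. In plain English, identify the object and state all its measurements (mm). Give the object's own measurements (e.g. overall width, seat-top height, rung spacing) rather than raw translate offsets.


A simple wooden stool: a rectangular seat 286 mm (x) by 334 mm (y), 37 mm thick, top face at z = 410 mm, on four round legs, each 32 mm in diameter. The legs rest on z = 0, each leg's axis is inset half a diameter from the nearest pair of seat edges (so the leg's bounding box is flush with the corner).


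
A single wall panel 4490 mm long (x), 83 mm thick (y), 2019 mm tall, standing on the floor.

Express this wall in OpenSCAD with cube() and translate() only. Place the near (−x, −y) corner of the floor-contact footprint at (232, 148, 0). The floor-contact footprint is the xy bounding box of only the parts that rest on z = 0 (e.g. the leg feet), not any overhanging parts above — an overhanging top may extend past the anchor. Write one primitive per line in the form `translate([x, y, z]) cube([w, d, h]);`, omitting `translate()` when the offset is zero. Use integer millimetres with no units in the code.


translate([232, 148, 0]) cube([4490, 83, 2019]);


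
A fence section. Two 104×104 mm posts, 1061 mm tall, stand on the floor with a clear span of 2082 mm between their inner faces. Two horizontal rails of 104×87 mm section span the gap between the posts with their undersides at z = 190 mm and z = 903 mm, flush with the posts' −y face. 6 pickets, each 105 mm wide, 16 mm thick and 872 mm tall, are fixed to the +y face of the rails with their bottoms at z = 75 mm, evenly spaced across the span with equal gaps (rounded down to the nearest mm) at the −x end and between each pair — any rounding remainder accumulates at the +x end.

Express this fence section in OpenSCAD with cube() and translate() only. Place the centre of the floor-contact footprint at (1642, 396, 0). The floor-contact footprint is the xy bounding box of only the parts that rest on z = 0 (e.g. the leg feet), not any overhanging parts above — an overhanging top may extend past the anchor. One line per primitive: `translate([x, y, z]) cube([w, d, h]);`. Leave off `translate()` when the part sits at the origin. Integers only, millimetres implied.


translate([497, 344, 0]) cube([104, 104, 1061]);
translate([2683, 344, 0]) cube([104, 104, 1061]);
translate([601, 344, 190]) cube([2082, 104, 87]);
translate([601, 344, 903]) cube([2082, 104, 87]);
translate([808, 448, 75]) cube([105, 16, 872]);
translate([1120, 448, 75]) cube([105, 16, 872]);
translate([1432, 448, 75]) cube([105, 16, 872]);
translate([1744, 448, 75]) cube([105, 16, 872]);
translate([2056, 448, 75]) cube([105, 16, 872]);
translate([2368, 448, 75]) cube([105, 16, 872]);


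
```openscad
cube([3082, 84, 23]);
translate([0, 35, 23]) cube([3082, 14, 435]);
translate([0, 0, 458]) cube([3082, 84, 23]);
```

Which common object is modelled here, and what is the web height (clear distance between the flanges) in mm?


An I-beam. The web height is 435 mm.

Two wide flanges with a thin centred web — an I-beam. Overall 481 mm minus two 23 mm flanges gives a web of 481 − 2·23 = 435 mm.


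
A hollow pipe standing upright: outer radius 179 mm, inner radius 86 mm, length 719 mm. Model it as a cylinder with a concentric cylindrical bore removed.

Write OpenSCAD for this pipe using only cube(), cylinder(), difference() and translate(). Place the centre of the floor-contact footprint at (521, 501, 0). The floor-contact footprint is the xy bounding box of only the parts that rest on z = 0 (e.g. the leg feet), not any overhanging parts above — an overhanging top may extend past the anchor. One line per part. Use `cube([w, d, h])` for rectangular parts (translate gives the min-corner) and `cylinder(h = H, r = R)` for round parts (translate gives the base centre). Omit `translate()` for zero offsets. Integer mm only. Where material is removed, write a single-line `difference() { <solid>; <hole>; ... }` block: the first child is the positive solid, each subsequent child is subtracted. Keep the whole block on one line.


difference() { translate([521, 501, 0]) cylinder(h = 719, r = 179); translate([521, 501, 0]) cylinder(h = 719, r = 86); }


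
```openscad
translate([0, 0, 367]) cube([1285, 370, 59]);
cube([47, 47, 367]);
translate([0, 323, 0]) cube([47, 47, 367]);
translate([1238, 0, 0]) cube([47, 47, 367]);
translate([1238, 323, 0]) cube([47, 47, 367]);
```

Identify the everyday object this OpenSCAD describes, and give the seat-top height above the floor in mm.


A bench. The seat-top height is 426 mm.

A long slab on four corner posts — a bench. The slab sits at z = 367 with thickness 59, so the top is 367 + 59 = 426 mm.


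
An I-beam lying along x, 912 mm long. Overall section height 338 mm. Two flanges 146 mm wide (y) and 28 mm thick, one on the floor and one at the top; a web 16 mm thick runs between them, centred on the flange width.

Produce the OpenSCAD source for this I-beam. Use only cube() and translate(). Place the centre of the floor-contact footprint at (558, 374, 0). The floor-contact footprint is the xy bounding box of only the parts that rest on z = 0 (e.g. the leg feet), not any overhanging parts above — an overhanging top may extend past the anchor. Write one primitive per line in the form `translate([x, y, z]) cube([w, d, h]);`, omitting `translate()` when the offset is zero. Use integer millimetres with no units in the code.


translate([102, 301, 0]) cube([912, 146, 28]);
translate([102, 366, 28]) cube([912, 16, 282]);
translate([102, 301, 310]) cube([912, 146, 28]);


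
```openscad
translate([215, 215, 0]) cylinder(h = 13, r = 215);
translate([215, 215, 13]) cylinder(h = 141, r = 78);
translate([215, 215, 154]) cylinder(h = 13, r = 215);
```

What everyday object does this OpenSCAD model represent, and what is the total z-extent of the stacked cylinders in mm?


A spool. The overall height is 167 mm.

Three coaxial cylinders, large–small–large — a spool. Two 13 mm flanges and a 141 mm core give 13 + 141 + 13 = 167 mm.


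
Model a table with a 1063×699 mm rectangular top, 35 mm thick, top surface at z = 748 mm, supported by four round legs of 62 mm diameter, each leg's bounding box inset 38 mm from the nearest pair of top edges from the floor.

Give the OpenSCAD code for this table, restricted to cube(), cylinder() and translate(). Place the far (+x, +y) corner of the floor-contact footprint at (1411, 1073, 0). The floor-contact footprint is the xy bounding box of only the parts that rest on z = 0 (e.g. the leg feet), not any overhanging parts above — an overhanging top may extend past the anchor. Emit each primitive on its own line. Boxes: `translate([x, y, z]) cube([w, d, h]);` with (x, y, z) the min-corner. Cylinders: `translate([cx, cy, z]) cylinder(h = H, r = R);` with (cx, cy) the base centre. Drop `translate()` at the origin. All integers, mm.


translate([386, 412, 713]) cube([1063, 699, 35]);
translate([455, 481, 0]) cylinder(h = 713, r = 31);
translate([1380, 481, 0]) cylinder(h = 713, r = 31);
translate([455, 1042, 0]) cylinder(h = 713, r = 31);
translate([1380, 1042, 0]) cylinder(h = 713, r = 31);


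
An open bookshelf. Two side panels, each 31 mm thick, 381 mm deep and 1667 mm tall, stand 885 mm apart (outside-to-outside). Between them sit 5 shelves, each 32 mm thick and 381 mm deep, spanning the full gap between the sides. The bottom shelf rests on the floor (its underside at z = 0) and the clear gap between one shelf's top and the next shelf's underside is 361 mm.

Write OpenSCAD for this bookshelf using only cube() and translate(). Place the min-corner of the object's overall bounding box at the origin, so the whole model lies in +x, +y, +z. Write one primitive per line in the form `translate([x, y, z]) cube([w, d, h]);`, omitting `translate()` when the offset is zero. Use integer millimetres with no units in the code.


cube([31, 381, 1667]);
translate([854, 0, 0]) cube([31, 381, 1667]);
translate([31, 0, 0]) cube([823, 381, 32]);
translate([31, 0, 393]) cube([823, 381, 32]);
translate([31, 0, 786]) cube([823, 381, 32]);
translate([31, 0, 1179]) cube([823, 381, 32]);
translate([31, 0, 1572]) cube([823, 381, 32]);


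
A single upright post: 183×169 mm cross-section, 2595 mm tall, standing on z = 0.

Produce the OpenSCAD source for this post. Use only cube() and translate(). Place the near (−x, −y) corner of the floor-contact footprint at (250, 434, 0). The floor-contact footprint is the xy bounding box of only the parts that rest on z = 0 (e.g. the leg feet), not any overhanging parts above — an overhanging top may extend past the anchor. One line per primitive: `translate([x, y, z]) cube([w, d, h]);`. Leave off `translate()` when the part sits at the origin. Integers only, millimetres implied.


translate([250, 434, 0]) cube([183, 169, 2595]);


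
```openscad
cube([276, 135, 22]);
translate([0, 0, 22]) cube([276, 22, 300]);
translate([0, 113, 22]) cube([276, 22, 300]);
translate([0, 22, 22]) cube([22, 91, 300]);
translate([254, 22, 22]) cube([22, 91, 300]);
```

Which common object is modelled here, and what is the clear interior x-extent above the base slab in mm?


An open box. The internal width is 232 mm.

A 276×135 base slab with four walls standing on it — an open box. The base is 276 mm wide and the walls are 22 mm thick, so the internal width is 276 − 2 × 22 = 232 mm.


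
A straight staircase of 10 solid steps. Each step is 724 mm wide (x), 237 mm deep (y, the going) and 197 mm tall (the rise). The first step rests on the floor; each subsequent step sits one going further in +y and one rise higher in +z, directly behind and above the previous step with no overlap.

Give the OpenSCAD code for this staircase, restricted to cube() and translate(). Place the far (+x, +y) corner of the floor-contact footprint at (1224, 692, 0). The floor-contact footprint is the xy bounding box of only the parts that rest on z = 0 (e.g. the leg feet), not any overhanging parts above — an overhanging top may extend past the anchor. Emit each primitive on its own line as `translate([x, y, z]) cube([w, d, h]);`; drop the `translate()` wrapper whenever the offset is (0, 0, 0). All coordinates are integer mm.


translate([500, 455, 0]) cube([724, 237, 197]);
translate([500, 692, 197]) cube([724, 237, 197]);
translate([500, 929, 394]) cube([724, 237, 197]);
translate([500, 1166, 591]) cube([724, 237, 197]);
translate([500, 1403, 788]) cube([724, 237, 197]);
translate([500, 1640, 985]) cube([724, 237, 197]);
translate([500, 1877, 1182]) cube([724, 237, 197]);
translate([500, 2114, 1379]) cube([724, 237, 197]);
translate([500, 2351, 1576]) cube([724, 237, 197]);
translate([500, 2588, 1773]) cube([724, 237, 197]);


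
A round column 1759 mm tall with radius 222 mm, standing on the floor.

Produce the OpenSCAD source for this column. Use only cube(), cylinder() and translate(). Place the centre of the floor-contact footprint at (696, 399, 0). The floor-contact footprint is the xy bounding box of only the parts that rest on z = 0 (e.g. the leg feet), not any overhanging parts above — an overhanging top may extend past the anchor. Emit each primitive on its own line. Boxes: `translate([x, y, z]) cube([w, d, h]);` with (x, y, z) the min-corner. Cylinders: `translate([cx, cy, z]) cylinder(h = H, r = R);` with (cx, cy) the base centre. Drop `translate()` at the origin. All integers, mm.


translate([696, 399, 0]) cylinder(h = 1759, r = 222);


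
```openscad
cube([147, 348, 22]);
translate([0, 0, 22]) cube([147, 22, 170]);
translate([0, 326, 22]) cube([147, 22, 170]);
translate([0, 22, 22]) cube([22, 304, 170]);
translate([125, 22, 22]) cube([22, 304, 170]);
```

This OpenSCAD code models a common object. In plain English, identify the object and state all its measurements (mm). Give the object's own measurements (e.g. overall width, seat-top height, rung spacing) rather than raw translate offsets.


An open-topped rectangular box: outside dimensions 147×348×192 mm, with a uniform wall and base thickness of 22 mm. The base is a full 147×348 slab on the floor; four walls sit on top of the base. The front and back walls (the −y and +y sides) span the full width; the two side walls fit between them.


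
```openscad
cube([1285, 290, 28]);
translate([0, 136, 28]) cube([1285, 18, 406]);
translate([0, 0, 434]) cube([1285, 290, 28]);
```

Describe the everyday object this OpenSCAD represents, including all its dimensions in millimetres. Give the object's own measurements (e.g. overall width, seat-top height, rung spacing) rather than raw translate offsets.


An I-beam lying along x, 1285 mm long. Overall section height 462 mm. Two flanges 290 mm wide (y) and 28 mm thick, one on the floor and one at the top; a web 18 mm thick runs between them, centred on the flange width.


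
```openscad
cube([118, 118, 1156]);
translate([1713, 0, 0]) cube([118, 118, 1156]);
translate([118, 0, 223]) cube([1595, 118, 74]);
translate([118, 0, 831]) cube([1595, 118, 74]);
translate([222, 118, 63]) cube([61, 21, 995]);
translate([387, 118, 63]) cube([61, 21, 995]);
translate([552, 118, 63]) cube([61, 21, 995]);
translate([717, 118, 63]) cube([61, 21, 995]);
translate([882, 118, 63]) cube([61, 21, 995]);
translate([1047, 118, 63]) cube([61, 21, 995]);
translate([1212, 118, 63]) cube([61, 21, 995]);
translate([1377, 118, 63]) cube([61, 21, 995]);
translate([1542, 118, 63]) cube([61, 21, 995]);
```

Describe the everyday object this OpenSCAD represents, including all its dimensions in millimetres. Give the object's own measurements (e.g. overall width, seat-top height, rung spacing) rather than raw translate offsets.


A fence section. Two 118×118 mm posts, 1156 mm tall, stand on the floor with a clear span of 1595 mm between their inner faces. Two horizontal rails of 118×74 mm section span the gap between the posts with their undersides at z = 223 mm and z = 831 mm, flush with the posts' −y face. 9 pickets, each 61 mm wide, 21 mm thick and 995 mm tall, are fixed to the +y face of the rails with their bottoms at z = 63 mm, spaced across the span with a 104 mm gap after the −x post and between neighbouring pickets, with 110 mm left before the +x post.


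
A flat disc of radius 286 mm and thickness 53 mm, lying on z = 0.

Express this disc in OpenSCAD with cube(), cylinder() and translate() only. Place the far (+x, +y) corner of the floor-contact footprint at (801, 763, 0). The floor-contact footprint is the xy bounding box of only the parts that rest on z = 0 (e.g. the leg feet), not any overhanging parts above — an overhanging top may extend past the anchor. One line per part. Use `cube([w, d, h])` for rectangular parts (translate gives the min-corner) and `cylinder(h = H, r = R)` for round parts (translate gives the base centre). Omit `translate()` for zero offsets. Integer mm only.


translate([515, 477, 0]) cylinder(h = 53, r = 286);


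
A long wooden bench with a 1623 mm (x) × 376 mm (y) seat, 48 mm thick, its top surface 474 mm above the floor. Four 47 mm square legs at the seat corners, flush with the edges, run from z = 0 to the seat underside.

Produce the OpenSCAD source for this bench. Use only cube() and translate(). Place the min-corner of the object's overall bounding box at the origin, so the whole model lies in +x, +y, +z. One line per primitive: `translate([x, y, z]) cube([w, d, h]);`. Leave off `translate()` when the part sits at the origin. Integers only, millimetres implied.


translate([0, 0, 426]) cube([1623, 376, 48]);
cube([47, 47, 426]);
translate([0, 329, 0]) cube([47, 47, 426]);
translate([1576, 0, 0]) cube([47, 47, 426]);
translate([1576, 329, 0]) cube([47, 47, 426]);


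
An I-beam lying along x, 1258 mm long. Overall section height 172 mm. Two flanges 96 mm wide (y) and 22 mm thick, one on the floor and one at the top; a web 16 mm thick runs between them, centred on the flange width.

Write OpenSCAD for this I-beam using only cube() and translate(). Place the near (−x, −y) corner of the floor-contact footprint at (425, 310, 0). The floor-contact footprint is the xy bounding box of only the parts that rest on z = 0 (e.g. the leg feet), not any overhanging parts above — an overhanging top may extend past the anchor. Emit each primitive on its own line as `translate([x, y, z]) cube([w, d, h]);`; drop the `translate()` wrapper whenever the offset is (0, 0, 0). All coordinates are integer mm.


translate([425, 310, 0]) cube([1258, 96, 22]);
translate([425, 350, 22]) cube([1258, 16, 128]);
translate([425, 310, 150]) cube([1258, 96, 22]);


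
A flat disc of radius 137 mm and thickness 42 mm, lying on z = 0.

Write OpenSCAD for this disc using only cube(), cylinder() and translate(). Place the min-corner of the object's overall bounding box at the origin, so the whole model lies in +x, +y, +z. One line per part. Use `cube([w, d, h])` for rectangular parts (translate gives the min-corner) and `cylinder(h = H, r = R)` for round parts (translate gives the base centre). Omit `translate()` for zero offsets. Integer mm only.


translate([137, 137, 0]) cylinder(h = 42, r = 137);


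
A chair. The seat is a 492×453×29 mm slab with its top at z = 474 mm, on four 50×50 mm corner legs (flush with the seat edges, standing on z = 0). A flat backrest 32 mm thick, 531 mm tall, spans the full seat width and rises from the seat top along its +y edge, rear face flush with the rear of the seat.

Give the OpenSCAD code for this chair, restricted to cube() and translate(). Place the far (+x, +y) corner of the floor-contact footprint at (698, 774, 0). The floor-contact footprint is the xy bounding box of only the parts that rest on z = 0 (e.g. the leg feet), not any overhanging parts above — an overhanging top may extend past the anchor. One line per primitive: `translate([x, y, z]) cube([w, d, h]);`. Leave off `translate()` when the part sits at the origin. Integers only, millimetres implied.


translate([206, 321, 445]) cube([492, 453, 29]);
translate([206, 321, 0]) cube([50, 50, 445]);
translate([648, 321, 0]) cube([50, 50, 445]);
translate([206, 724, 0]) cube([50, 50, 445]);
translate([648, 724, 0]) cube([50, 50, 445]);
translate([206, 742, 474]) cube([492, 32, 531]);


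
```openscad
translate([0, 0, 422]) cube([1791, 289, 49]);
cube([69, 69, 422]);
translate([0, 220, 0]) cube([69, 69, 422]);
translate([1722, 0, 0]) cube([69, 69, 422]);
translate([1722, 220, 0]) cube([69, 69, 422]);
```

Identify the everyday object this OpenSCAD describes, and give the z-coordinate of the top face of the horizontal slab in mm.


A bench. The seat-top height is 471 mm.

A long slab on four corner posts — a bench. The slab sits at z = 422 with thickness 49, so the top is 422 + 49 = 471 mm.


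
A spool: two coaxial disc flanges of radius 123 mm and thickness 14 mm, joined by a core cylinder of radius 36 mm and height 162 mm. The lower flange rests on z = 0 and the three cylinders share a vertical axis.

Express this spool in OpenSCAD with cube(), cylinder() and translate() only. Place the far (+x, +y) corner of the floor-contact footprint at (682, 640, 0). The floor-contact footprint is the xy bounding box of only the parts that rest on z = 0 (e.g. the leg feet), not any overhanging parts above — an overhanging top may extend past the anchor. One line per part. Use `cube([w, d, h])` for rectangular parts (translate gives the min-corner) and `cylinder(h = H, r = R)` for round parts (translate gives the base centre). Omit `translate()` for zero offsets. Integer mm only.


translate([559, 517, 0]) cylinder(h = 14, r = 123);
translate([559, 517, 14]) cylinder(h = 162, r = 36);
translate([559, 517, 176]) cylinder(h = 14, r = 123);


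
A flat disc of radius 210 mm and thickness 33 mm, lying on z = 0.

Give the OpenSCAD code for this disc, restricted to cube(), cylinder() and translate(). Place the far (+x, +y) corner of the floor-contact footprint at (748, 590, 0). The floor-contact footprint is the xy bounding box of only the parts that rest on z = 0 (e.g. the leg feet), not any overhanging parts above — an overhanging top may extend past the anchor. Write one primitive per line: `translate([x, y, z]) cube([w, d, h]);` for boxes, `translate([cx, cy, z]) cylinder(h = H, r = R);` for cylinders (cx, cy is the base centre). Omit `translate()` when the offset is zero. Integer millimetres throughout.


translate([538, 380, 0]) cylinder(h = 33, r = 210);


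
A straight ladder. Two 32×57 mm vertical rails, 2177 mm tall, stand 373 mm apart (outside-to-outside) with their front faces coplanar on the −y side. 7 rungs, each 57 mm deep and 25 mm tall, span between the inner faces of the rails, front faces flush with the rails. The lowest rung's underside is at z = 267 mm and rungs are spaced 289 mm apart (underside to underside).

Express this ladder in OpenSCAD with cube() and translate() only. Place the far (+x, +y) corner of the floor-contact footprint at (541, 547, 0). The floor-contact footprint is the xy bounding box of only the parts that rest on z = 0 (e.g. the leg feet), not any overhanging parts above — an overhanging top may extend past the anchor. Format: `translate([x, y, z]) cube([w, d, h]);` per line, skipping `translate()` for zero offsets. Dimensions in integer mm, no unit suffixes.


// rung span = 373 - 2*32 = 309
// rung[k] z = 267 + k*289
translate([168, 490, 0]) cube([32, 57, 2177]);
translate([509, 490, 0]) cube([32, 57, 2177]);
translate([200, 490, 267]) cube([309, 57, 25]);
translate([200, 490, 556]) cube([309, 57, 25]);
translate([200, 490, 845]) cube([309, 57, 25]);
translate([200, 490, 1134]) cube([309, 57, 25]);
translate([200, 490, 1423]) cube([309, 57, 25]);
translate([200, 490, 1712]) cube([309, 57, 25]);
translate([200, 490, 2001]) cube([309, 57, 25]);


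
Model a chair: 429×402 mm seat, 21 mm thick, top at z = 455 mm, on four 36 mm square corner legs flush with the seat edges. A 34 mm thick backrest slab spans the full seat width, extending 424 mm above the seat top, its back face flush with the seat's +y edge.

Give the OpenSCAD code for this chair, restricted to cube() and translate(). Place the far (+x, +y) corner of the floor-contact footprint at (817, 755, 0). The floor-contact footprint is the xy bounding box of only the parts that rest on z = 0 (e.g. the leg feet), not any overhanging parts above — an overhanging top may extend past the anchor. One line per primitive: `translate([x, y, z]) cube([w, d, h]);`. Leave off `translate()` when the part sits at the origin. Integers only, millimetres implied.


translate([388, 353, 434]) cube([429, 402, 21]);
translate([388, 353, 0]) cube([36, 36, 434]);
translate([781, 353, 0]) cube([36, 36, 434]);
translate([388, 719, 0]) cube([36, 36, 434]);
translate([781, 719, 0]) cube([36, 36, 434]);
translate([388, 721, 455]) cube([429, 34, 424]);


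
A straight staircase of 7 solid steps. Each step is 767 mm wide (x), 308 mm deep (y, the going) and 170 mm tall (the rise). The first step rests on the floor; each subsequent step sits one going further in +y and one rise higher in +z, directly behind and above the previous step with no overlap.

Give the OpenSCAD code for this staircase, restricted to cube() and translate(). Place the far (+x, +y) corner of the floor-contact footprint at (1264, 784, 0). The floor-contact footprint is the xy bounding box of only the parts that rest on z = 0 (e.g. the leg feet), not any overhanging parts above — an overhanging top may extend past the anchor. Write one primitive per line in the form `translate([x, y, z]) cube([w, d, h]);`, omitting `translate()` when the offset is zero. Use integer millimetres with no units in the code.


translate([497, 476, 0]) cube([767, 308, 170]);
translate([497, 784, 170]) cube([767, 308, 170]);
translate([497, 1092, 340]) cube([767, 308, 170]);
translate([497, 1400, 510]) cube([767, 308, 170]);
translate([497, 1708, 680]) cube([767, 308, 170]);
translate([497, 2016, 850]) cube([767, 308, 170]);
translate([497, 2324, 1020]) cube([767, 308, 170]);


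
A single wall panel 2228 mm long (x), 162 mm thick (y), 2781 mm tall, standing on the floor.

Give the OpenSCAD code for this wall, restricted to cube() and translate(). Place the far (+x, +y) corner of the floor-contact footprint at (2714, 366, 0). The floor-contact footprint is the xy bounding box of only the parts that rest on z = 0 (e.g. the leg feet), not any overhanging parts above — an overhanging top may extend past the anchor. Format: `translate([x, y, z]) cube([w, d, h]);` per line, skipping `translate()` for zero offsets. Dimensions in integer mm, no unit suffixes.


translate([486, 204, 0]) cube([2228, 162, 2781]);


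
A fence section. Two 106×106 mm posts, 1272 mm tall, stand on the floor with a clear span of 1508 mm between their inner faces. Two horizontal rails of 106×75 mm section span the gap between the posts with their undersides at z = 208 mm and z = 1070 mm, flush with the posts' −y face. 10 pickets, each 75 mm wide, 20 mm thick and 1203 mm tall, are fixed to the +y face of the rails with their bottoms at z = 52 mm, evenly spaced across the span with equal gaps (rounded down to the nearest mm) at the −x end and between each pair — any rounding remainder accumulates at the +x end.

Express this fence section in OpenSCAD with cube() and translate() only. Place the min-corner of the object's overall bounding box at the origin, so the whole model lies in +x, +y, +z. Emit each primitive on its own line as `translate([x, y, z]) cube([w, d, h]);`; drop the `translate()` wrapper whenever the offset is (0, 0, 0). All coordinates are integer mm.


cube([106, 106, 1272]);
translate([1614, 0, 0]) cube([106, 106, 1272]);
translate([106, 0, 208]) cube([1508, 106, 75]);
translate([106, 0, 1070]) cube([1508, 106, 75]);
translate([174, 106, 52]) cube([75, 20, 1203]);
translate([317, 106, 52]) cube([75, 20, 1203]);
translate([460, 106, 52]) cube([75, 20, 1203]);
translate([603, 106, 52]) cube([75, 20, 1203]);
translate([746, 106, 52]) cube([75, 20, 1203]);
translate([889, 106, 52]) cube([75, 20, 1203]);
translate([1032, 106, 52]) cube([75, 20, 1203]);
translate([1175, 106, 52]) cube([75, 20, 1203]);
translate([1318, 106, 52]) cube([75, 20, 1203]);
translate([1461, 106, 52]) cube([75, 20, 1203]);


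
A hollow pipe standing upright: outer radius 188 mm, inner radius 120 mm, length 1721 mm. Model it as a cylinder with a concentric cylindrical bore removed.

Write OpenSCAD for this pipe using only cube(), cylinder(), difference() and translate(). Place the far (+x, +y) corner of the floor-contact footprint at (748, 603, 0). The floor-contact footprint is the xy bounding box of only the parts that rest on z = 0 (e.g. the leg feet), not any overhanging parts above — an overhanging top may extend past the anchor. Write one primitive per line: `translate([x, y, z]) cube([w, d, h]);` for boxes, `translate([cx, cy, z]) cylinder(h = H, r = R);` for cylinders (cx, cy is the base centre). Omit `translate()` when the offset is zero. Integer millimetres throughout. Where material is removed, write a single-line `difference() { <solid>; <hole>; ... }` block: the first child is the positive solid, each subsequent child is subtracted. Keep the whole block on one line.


difference() { translate([560, 415, 0]) cylinder(h = 1721, r = 188); translate([560, 415, 0]) cylinder(h = 1721, r = 120); }


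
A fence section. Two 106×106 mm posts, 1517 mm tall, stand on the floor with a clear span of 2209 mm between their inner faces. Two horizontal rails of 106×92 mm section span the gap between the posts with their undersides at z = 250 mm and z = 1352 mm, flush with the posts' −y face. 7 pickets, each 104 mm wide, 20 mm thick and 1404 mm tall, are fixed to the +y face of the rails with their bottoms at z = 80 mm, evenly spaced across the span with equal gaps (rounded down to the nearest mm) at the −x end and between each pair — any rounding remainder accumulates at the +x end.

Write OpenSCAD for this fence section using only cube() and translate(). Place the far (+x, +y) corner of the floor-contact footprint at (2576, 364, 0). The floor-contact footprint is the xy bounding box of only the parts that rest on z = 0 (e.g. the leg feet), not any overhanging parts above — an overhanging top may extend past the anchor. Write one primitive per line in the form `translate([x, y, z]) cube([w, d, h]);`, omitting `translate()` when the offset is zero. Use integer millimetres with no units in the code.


translate([155, 258, 0]) cube([106, 106, 1517]);
translate([2470, 258, 0]) cube([106, 106, 1517]);
translate([261, 258, 250]) cube([2209, 106, 92]);
translate([261, 258, 1352]) cube([2209, 106, 92]);
translate([446, 364, 80]) cube([104, 20, 1404]);
translate([735, 364, 80]) cube([104, 20, 1404]);
translate([1024, 364, 80]) cube([104, 20, 1404]);
translate([1313, 364, 80]) cube([104, 20, 1404]);
translate([1602, 364, 80]) cube([104, 20, 1404]);
translate([1891, 364, 80]) cube([104, 20, 1404]);
translate([2180, 364, 80]) cube([104, 20, 1404]);


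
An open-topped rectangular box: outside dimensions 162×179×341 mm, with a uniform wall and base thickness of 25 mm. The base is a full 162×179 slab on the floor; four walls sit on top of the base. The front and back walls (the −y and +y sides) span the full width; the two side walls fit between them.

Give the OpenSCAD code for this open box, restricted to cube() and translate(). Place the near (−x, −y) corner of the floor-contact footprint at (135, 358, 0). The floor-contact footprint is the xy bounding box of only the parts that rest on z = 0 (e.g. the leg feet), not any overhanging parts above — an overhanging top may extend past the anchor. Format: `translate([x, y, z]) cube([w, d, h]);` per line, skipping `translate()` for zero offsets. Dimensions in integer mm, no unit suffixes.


translate([135, 358, 0]) cube([162, 179, 25]);
translate([135, 358, 25]) cube([162, 25, 316]);
translate([135, 512, 25]) cube([162, 25, 316]);
translate([135, 383, 25]) cube([25, 129, 316]);
translate([272, 383, 25]) cube([25, 129, 316]);


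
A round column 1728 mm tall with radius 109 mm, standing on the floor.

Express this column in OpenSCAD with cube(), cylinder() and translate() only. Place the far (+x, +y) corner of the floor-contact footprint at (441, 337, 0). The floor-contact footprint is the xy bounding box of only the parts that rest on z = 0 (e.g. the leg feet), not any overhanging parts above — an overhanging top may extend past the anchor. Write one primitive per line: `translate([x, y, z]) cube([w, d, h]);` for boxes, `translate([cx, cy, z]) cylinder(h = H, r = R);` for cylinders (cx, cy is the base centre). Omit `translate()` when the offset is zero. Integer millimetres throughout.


translate([332, 228, 0]) cylinder(h = 1728, r = 109);


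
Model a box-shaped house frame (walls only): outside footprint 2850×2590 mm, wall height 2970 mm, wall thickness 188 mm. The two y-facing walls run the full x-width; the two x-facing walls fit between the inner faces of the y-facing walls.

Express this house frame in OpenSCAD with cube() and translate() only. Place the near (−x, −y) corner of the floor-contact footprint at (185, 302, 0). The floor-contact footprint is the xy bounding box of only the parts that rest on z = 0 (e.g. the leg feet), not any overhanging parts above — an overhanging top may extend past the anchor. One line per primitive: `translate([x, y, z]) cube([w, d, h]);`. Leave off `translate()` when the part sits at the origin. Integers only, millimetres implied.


translate([185, 302, 0]) cube([2850, 188, 2970]);
translate([185, 2704, 0]) cube([2850, 188, 2970]);
translate([185, 490, 0]) cube([188, 2214, 2970]);
translate([2847, 490, 0]) cube([188, 2214, 2970]);


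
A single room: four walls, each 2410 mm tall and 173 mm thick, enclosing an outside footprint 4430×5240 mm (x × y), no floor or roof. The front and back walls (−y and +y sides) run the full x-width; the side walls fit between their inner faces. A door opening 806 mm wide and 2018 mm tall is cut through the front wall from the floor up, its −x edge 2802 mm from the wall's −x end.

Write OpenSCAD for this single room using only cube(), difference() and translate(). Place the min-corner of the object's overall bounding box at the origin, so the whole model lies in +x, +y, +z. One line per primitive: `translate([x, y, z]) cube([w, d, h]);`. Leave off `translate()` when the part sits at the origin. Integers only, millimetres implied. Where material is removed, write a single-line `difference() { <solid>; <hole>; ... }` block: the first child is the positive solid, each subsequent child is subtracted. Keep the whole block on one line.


difference() { cube([4430, 173, 2410]); translate([2802, 0, 0]) cube([806, 173, 2018]); }
translate([0, 5067, 0]) cube([4430, 173, 2410]);
translate([0, 173, 0]) cube([173, 4894, 2410]);
translate([4257, 173, 0]) cube([173, 4894, 2410]);


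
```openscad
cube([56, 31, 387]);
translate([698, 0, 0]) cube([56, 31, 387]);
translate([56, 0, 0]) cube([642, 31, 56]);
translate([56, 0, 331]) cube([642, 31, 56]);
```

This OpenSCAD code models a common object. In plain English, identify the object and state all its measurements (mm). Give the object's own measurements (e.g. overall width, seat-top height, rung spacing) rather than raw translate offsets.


A rectangular picture frame lying in the x–z plane (depth along y). The opening is 642 mm wide (x) by 275 mm tall (z), surrounded by a border 56 mm wide on all four sides. The frame is 31 mm deep and is made of two full-height vertical stiles with two horizontal rails fitted between them.
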